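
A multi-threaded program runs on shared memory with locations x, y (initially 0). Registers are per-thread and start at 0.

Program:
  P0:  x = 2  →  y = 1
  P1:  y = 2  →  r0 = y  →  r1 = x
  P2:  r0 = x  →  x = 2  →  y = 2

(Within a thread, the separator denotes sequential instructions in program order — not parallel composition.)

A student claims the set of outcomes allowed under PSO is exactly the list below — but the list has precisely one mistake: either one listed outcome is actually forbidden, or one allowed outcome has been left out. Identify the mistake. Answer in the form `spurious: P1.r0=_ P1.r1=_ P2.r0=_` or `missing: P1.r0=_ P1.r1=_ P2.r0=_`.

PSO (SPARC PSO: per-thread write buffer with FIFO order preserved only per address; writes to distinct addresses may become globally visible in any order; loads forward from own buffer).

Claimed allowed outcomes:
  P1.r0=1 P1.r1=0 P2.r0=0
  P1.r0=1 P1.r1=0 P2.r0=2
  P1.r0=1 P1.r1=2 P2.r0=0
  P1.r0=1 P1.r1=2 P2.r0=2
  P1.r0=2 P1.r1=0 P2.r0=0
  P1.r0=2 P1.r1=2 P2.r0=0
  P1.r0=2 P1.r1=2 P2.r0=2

missing: P1.r0=2 P1.r1=0 P2.r0=2

outcome vector order: (P1.r0,P1.r1,P2.r0)
under PSO → (1,0,0), (1,0,2), (1,2,0), (1,2,2), (2,0,0), (2,0,2), (2,2,0), (2,2,2)
PSO∖claimed = {(2,0,2)}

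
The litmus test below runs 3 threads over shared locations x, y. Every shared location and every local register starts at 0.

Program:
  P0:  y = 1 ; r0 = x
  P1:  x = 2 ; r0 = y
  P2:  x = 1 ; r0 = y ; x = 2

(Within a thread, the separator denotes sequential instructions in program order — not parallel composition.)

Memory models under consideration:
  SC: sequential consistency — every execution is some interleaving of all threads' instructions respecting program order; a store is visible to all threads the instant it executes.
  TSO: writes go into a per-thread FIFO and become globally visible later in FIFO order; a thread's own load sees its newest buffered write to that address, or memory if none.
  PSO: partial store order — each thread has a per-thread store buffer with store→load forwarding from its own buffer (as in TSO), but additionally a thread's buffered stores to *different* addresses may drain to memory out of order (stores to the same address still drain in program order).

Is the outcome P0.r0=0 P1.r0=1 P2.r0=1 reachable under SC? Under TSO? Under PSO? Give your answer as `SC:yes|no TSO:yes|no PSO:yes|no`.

outcome vector order: (P0.r0,P1.r0,P2.r0)
SC: 9 outcomes — {<0 1 1>, <1 0 0>, <1 0 1>, <1 1 0>, <1 1 1>, <2 0 0>, <2 0 1>, <2 1 0>, <2 1 1>}
TSO: 12 outcomes — {<0 0 0>, <0 0 1>, <0 1 0>, <0 1 1>, <1 0 0>, <1 0 1>, <1 1 0>, <1 1 1>, <2 0 0>, <2 0 1>, <2 1 0>, <2 1 1>}
PSO: 12 outcomes — {<0 0 0>, <0 0 1>, <0 1 0>, <0 1 1>, <1 0 0>, <1 0 1>, <1 1 0>, <1 1 1>, <2 0 0>, <2 0 1>, <2 1 0>, <2 1 1>}
target <0 1 1> ∈ {SC,TSO,PSO}

SC:yes TSO:yes PSO:yes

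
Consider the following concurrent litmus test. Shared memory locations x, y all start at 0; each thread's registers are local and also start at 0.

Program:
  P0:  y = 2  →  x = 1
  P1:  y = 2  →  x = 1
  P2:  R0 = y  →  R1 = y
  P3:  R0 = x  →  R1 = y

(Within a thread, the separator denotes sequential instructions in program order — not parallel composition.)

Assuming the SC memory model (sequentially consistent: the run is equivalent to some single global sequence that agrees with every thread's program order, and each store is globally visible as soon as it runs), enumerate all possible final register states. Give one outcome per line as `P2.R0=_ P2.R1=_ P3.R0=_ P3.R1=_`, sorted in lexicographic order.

P2.R0=0 P2.R1=0 P3.R0=0 P3.R1=0
P2.R0=0 P2.R1=0 P3.R0=0 P3.R1=2
P2.R0=0 P2.R1=0 P3.R0=1 P3.R1=2
P2.R0=0 P2.R1=2 P3.R0=0 P3.R1=0
P2.R0=0 P2.R1=2 P3.R0=0 P3.R1=2
P2.R0=0 P2.R1=2 P3.R0=1 P3.R1=2
P2.R0=2 P2.R1=2 P3.R0=0 P3.R1=0
P2.R0=2 P2.R1=2 P3.R0=0 P3.R1=2
P2.R0=2 P2.R1=2 P3.R0=1 P3.R1=2

outcome vector order: (P2.R0,P2.R1,P3.R0,P3.R1)
|SC outcomes| = 9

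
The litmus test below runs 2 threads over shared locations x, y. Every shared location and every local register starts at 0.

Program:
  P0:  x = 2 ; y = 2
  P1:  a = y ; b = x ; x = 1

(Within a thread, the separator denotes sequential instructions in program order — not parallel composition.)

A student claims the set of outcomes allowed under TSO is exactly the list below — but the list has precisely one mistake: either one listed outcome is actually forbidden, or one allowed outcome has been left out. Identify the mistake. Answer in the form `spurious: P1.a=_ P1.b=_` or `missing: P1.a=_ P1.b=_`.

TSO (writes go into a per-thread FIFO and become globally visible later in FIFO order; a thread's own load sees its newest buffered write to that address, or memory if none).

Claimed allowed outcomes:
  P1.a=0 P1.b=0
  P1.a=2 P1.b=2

outcome vector order: (P1.a,P1.b)
TSO: 3 outcomes — {0/0 0/2 2/2}
TSO∖claimed = {0/2}

missing: P1.a=0 P1.b=2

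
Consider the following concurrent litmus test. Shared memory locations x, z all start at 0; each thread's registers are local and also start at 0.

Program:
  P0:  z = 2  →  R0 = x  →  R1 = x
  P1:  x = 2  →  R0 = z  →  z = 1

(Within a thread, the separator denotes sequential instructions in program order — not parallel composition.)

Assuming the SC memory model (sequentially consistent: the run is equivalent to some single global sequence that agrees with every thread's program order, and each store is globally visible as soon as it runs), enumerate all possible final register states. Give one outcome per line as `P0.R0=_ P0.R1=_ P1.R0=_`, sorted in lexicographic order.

P0.R0=0 P0.R1=0 P1.R0=2
P0.R0=0 P0.R1=2 P1.R0=2
P0.R0=2 P0.R1=2 P1.R0=0
P0.R0=2 P0.R1=2 P1.R0=2

outcome vector order: (P0.R0,P0.R1,P1.R0)
|SC outcomes| = 4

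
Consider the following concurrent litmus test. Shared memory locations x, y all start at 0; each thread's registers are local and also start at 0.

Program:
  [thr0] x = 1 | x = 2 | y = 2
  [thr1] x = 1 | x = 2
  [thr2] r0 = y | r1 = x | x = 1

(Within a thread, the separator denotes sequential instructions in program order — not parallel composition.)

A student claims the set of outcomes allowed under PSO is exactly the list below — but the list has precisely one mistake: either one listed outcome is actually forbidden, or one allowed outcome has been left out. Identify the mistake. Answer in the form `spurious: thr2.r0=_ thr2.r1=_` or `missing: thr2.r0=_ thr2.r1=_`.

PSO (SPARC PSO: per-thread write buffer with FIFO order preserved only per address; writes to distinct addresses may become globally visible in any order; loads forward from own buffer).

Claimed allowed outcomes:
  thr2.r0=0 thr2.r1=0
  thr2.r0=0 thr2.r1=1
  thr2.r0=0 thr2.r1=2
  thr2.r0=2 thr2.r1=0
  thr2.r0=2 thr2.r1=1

missing: thr2.r0=2 thr2.r1=2

outcome vector order: (thr2.r0,thr2.r1)
PSO (6): 00, 01, 02, 20, 21, 22
PSO∖claimed = {22}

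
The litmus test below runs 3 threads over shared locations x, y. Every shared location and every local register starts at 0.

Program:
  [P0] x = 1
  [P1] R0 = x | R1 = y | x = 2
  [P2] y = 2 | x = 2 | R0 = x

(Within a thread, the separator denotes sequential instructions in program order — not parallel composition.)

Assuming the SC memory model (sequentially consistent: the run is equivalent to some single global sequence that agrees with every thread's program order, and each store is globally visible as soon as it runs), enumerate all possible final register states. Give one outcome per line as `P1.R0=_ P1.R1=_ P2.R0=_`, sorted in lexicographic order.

outcome vector order: (P1.R0,P1.R1,P2.R0)
|SC outcomes| = 9

P1.R0=0 P1.R1=0 P2.R0=1
P1.R0=0 P1.R1=0 P2.R0=2
P1.R0=0 P1.R1=2 P2.R0=1
P1.R0=0 P1.R1=2 P2.R0=2
P1.R0=1 P1.R1=0 P2.R0=2
P1.R0=1 P1.R1=2 P2.R0=1
P1.R0=1 P1.R1=2 P2.R0=2
P1.R0=2 P1.R1=2 P2.R0=1
P1.R0=2 P1.R1=2 P2.R0=2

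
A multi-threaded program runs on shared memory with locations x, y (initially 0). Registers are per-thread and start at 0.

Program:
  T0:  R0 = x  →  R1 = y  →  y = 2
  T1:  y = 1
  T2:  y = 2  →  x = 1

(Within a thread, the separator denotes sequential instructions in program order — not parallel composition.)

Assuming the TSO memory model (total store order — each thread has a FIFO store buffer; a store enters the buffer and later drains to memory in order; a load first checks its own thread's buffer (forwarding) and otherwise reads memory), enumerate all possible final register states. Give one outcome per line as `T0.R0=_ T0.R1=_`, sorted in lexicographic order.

T0.R0=0 T0.R1=0
T0.R0=0 T0.R1=1
T0.R0=0 T0.R1=2
T0.R0=1 T0.R1=1
T0.R0=1 T0.R1=2

outcome vector order: (T0.R0,T0.R1)
|TSO outcomes| = 5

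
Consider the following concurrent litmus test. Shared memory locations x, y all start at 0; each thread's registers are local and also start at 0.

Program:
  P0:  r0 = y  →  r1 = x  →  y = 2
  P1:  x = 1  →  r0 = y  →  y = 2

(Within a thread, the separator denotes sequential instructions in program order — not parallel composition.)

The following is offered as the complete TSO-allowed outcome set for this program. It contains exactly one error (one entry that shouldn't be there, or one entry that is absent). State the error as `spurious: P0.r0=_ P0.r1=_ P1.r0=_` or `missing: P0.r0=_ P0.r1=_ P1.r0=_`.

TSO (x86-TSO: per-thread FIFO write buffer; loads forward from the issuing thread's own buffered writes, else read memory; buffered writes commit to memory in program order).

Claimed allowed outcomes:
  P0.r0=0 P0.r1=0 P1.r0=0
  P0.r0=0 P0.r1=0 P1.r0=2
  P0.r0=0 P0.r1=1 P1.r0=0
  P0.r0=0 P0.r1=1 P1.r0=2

outcome vector order: (P0.r0,P0.r1,P1.r0)
TSO: 5 outcomes — {(0,0,0); (0,0,2); (0,1,0); (0,1,2); (2,1,0)}
TSO∖claimed = {(2,1,0)}

missing: P0.r0=2 P0.r1=1 P1.r0=0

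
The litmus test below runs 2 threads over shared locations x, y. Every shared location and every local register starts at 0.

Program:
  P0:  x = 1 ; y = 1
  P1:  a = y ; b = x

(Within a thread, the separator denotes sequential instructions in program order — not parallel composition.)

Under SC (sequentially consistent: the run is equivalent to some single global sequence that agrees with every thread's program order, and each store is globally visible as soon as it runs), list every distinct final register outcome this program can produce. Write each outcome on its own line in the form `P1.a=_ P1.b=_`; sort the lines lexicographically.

outcome vector order: (P1.a,P1.b)
|SC outcomes| = 3

P1.a=0 P1.b=0
P1.a=0 P1.b=1
P1.a=1 P1.b=1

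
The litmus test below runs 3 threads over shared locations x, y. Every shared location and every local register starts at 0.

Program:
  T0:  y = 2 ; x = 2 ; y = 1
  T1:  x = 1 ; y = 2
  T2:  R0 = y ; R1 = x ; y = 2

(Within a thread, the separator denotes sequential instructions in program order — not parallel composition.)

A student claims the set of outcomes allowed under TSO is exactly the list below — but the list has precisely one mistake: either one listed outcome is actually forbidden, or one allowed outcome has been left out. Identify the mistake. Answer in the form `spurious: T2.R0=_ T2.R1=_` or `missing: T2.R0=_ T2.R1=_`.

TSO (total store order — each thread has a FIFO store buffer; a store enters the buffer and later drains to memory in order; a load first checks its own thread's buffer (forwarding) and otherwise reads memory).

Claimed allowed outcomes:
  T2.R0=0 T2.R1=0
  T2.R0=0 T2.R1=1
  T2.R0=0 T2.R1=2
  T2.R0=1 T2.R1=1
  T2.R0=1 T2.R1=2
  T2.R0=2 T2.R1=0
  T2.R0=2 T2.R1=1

outcome vector order: (T2.R0,T2.R1)
TSO (8): 0/0; 0/1; 0/2; 1/1; 1/2; 2/0; 2/1; 2/2
TSO∖claimed = {2/2}

missing: T2.R0=2 T2.R1=2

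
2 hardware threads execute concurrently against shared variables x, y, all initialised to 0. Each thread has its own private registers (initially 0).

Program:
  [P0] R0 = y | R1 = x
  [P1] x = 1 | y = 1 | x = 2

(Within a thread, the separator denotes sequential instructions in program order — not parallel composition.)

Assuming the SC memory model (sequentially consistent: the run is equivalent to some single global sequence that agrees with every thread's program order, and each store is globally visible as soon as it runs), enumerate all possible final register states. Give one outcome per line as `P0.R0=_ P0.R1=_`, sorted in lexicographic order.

outcome vector order: (P0.R0,P0.R1)
|SC outcomes| = 5

P0.R0=0 P0.R1=0
P0.R0=0 P0.R1=1
P0.R0=0 P0.R1=2
P0.R0=1 P0.R1=1
P0.R0=1 P0.R1=2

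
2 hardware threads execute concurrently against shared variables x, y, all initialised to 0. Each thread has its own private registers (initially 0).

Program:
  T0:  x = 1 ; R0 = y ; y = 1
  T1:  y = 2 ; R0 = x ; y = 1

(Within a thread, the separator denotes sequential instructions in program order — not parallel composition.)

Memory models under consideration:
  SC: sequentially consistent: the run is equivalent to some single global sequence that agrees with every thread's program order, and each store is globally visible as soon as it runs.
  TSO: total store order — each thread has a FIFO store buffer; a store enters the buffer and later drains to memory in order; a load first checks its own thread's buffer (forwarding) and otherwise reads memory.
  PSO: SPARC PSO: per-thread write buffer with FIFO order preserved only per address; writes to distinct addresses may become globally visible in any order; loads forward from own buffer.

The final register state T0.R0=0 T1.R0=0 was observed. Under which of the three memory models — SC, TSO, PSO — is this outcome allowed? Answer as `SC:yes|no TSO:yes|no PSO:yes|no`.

outcome vector order: (T0.R0,T1.R0)
[SC] allowed = {(0,1); (1,0); (1,1); (2,0); (2,1)}
[TSO] allowed = {(0,0); (0,1); (1,0); (1,1); (2,0); (2,1)}
[PSO] allowed = {(0,0); (0,1); (1,0); (1,1); (2,0); (2,1)}
target (0,0) ∈ {TSO,PSO}

SC:no TSO:yes PSO:yes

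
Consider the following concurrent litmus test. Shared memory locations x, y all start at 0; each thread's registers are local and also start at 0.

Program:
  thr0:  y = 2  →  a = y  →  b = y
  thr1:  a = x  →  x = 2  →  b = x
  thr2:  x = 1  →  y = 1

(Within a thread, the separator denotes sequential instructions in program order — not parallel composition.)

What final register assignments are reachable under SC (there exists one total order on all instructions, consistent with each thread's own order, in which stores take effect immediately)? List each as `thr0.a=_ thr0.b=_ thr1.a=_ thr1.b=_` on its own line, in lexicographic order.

thr0.a=1 thr0.b=1 thr1.a=0 thr1.b=1
thr0.a=1 thr0.b=1 thr1.a=0 thr1.b=2
thr0.a=1 thr0.b=1 thr1.a=1 thr1.b=2
thr0.a=2 thr0.b=1 thr1.a=0 thr1.b=1
thr0.a=2 thr0.b=1 thr1.a=0 thr1.b=2
thr0.a=2 thr0.b=1 thr1.a=1 thr1.b=2
thr0.a=2 thr0.b=2 thr1.a=0 thr1.b=1
thr0.a=2 thr0.b=2 thr1.a=0 thr1.b=2
thr0.a=2 thr0.b=2 thr1.a=1 thr1.b=2

outcome vector order: (thr0.a,thr0.b,thr1.a,thr1.b)
|SC outcomes| = 9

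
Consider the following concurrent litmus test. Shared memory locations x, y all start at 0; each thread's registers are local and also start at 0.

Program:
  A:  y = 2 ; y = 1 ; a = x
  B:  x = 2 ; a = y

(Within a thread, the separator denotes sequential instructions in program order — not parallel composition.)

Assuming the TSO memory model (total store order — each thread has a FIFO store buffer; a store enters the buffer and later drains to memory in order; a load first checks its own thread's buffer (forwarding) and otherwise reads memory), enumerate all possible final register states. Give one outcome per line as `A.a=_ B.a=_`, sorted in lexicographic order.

outcome vector order: (A.a,B.a)
|TSO outcomes| = 6

A.a=0 B.a=0
A.a=0 B.a=1
A.a=0 B.a=2
A.a=2 B.a=0
A.a=2 B.a=1
A.a=2 B.a=2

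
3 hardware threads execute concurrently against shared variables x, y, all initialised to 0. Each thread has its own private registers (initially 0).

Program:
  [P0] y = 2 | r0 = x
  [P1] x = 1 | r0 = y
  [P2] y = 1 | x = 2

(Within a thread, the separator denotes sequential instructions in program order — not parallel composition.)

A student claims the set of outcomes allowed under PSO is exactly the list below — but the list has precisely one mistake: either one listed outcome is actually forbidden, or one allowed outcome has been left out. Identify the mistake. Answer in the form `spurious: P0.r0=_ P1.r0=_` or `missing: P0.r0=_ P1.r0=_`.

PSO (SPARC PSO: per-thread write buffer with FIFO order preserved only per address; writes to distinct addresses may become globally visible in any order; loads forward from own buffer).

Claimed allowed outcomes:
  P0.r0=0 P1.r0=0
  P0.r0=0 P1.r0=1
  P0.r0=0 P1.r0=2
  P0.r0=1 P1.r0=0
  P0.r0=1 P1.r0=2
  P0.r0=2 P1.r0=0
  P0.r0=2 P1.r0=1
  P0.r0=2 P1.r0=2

outcome vector order: (P0.r0,P1.r0)
PSO: 9 outcomes — {00; 01; 02; 10; 11; 12; 20; 21; 22}
PSO∖claimed = {11}

missing: P0.r0=1 P1.r0=1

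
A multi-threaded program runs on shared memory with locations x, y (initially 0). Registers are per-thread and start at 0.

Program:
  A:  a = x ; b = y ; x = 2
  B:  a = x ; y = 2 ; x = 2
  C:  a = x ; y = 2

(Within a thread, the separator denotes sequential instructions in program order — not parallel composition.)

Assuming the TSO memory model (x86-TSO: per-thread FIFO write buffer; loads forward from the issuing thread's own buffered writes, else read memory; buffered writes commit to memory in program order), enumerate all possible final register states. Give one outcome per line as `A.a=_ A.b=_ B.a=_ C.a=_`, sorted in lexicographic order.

outcome vector order: (A.a,A.b,B.a,C.a)
|TSO outcomes| = 9

A.a=0 A.b=0 B.a=0 C.a=0
A.a=0 A.b=0 B.a=0 C.a=2
A.a=0 A.b=0 B.a=2 C.a=0
A.a=0 A.b=0 B.a=2 C.a=2
A.a=0 A.b=2 B.a=0 C.a=0
A.a=0 A.b=2 B.a=0 C.a=2
A.a=0 A.b=2 B.a=2 C.a=0
A.a=2 A.b=2 B.a=0 C.a=0
A.a=2 A.b=2 B.a=0 C.a=2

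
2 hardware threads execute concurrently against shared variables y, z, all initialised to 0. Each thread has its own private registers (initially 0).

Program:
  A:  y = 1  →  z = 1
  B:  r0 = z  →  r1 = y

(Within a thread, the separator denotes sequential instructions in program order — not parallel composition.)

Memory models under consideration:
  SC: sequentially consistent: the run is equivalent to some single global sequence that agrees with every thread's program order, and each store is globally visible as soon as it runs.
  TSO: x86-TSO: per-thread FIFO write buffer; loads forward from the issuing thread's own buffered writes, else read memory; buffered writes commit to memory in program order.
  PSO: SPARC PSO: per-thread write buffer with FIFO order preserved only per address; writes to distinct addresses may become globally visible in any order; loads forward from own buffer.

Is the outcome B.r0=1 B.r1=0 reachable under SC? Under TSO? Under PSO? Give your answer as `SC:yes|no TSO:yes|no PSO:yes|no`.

outcome vector order: (B.r0,B.r1)
SC (3): 00, 01, 11
TSO (3): 00, 01, 11
PSO (4): 00, 01, 10, 11
target 10 ∈ {PSO}

SC:no TSO:no PSO:yes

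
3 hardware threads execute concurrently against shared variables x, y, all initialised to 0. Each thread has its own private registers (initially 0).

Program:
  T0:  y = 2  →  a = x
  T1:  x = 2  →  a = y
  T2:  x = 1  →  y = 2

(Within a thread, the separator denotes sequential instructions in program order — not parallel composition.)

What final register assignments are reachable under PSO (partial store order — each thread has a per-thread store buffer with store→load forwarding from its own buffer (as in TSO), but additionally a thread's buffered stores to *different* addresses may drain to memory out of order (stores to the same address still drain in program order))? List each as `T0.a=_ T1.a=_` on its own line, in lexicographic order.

outcome vector order: (T0.a,T1.a)
|PSO outcomes| = 6

T0.a=0 T1.a=0
T0.a=0 T1.a=2
T0.a=1 T1.a=0
T0.a=1 T1.a=2
T0.a=2 T1.a=0
T0.a=2 T1.a=2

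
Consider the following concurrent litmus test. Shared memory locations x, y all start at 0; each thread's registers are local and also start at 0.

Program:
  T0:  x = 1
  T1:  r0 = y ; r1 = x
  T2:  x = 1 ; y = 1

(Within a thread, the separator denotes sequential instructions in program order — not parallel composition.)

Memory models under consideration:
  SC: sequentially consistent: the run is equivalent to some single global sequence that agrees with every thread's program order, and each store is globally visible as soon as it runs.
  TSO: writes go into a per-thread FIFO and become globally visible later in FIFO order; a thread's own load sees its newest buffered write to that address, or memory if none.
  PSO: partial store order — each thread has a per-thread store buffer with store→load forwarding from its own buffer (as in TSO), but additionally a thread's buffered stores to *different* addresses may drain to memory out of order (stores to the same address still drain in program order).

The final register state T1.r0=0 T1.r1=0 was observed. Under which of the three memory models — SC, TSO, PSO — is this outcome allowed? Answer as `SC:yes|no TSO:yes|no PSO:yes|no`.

outcome vector order: (T1.r0,T1.r1)
under SC → 0/0 0/1 1/1
under TSO → 0/0 0/1 1/1
under PSO → 0/0 0/1 1/0 1/1
target 0/0 ∈ {SC,TSO,PSO}

SC:yes TSO:yes PSO:yes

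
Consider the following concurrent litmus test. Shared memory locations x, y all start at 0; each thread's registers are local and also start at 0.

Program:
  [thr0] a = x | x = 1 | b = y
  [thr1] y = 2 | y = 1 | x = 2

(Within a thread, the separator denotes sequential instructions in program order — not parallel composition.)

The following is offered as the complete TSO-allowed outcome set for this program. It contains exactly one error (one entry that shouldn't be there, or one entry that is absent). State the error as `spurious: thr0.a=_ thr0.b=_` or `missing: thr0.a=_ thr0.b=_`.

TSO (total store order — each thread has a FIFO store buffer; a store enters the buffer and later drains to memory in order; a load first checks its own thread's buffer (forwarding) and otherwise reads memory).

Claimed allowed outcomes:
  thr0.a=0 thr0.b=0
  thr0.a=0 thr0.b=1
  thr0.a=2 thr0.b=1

outcome vector order: (thr0.a,thr0.b)
under TSO → 0/0, 0/1, 0/2, 2/1
TSO∖claimed = {0/2}

missing: thr0.a=0 thr0.b=2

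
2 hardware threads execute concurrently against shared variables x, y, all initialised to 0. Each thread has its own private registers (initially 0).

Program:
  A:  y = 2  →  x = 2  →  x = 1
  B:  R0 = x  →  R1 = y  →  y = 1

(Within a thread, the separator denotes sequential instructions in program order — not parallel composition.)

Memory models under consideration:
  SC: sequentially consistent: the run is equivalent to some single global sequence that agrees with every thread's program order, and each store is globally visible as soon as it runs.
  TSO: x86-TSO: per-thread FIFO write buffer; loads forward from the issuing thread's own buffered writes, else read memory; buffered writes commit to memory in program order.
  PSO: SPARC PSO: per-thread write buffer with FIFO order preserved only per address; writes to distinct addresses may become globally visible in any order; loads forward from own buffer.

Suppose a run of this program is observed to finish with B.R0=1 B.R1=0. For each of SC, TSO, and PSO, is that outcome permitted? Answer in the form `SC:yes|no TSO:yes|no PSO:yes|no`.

outcome vector order: (B.R0,B.R1)
[SC] allowed = {0/0; 0/2; 1/2; 2/2}
[TSO] allowed = {0/0; 0/2; 1/2; 2/2}
[PSO] allowed = {0/0; 0/2; 1/0; 1/2; 2/0; 2/2}
target 1/0 ∈ {PSO}

SC:no TSO:no PSO:yes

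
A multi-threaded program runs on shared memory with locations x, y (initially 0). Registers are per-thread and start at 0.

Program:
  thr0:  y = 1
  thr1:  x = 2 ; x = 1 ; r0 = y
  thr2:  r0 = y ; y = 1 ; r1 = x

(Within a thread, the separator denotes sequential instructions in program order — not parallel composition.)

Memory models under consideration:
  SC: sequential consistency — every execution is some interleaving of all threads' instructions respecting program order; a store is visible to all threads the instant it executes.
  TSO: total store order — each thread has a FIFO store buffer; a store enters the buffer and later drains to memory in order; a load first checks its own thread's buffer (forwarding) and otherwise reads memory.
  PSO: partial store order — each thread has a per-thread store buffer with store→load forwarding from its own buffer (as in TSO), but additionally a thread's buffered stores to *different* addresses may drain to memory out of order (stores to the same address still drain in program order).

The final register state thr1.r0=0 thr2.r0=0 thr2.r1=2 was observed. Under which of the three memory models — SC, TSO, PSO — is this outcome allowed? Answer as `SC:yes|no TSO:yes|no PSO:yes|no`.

SC:no TSO:yes PSO:yes

outcome vector order: (thr1.r0,thr2.r0,thr2.r1)
SC (8): <0 0 1>; <0 1 1>; <1 0 0>; <1 0 1>; <1 0 2>; <1 1 0>; <1 1 1>; <1 1 2>
TSO (12): <0 0 0>; <0 0 1>; <0 0 2>; <0 1 0>; <0 1 1>; <0 1 2>; <1 0 0>; <1 0 1>; <1 0 2>; <1 1 0>; <1 1 1>; <1 1 2>
PSO (12): <0 0 0>; <0 0 1>; <0 0 2>; <0 1 0>; <0 1 1>; <0 1 2>; <1 0 0>; <1 0 1>; <1 0 2>; <1 1 0>; <1 1 1>; <1 1 2>
target <0 0 2> ∈ {TSO,PSO}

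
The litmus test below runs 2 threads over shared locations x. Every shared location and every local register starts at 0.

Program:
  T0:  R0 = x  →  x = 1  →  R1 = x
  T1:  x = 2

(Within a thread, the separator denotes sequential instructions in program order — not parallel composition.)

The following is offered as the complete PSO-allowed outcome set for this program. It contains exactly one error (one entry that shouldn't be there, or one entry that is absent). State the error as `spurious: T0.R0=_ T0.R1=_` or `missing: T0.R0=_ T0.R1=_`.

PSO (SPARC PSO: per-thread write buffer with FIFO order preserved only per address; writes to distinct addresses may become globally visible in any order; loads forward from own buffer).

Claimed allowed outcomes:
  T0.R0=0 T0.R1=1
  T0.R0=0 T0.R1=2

outcome vector order: (T0.R0,T0.R1)
under PSO → <0 1>, <0 2>, <2 1>
PSO∖claimed = {<2 1>}

missing: T0.R0=2 T0.R1=1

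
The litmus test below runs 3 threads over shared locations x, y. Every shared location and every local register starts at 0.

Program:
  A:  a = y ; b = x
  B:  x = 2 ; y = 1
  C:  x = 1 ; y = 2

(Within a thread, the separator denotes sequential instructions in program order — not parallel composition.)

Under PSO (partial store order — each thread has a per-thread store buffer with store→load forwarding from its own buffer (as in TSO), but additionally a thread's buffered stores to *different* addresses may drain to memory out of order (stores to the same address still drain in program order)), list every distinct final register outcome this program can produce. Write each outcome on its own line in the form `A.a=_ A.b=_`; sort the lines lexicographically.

A.a=0 A.b=0
A.a=0 A.b=1
A.a=0 A.b=2
A.a=1 A.b=0
A.a=1 A.b=1
A.a=1 A.b=2
A.a=2 A.b=0
A.a=2 A.b=1
A.a=2 A.b=2

outcome vector order: (A.a,A.b)
|PSO outcomes| = 9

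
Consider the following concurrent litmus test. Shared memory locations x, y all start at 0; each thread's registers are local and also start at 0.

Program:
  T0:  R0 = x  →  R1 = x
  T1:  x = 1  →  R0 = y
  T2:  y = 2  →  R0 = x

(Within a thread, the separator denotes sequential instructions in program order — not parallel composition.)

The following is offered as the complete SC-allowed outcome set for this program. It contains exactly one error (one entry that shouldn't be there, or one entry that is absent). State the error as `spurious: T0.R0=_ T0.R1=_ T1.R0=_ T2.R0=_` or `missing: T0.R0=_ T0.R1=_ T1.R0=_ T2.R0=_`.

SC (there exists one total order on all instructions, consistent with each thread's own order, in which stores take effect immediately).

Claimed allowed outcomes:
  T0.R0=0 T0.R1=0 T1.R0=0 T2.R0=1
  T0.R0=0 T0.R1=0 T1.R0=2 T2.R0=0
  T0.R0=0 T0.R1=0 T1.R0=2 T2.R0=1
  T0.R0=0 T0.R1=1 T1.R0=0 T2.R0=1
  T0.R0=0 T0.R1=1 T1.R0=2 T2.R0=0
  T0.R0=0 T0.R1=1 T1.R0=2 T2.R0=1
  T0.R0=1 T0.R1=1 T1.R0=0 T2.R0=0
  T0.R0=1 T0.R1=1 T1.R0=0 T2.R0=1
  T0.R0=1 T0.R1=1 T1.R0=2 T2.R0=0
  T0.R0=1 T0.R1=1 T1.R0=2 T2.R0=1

spurious: T0.R0=1 T0.R1=1 T1.R0=0 T2.R0=0

outcome vector order: (T0.R0,T0.R1,T1.R0,T2.R0)
under SC → (0,0,0,1), (0,0,2,0), (0,0,2,1), (0,1,0,1), (0,1,2,0), (0,1,2,1), (1,1,0,1), (1,1,2,0), (1,1,2,1)
claimed∖SC = {(1,1,0,0)}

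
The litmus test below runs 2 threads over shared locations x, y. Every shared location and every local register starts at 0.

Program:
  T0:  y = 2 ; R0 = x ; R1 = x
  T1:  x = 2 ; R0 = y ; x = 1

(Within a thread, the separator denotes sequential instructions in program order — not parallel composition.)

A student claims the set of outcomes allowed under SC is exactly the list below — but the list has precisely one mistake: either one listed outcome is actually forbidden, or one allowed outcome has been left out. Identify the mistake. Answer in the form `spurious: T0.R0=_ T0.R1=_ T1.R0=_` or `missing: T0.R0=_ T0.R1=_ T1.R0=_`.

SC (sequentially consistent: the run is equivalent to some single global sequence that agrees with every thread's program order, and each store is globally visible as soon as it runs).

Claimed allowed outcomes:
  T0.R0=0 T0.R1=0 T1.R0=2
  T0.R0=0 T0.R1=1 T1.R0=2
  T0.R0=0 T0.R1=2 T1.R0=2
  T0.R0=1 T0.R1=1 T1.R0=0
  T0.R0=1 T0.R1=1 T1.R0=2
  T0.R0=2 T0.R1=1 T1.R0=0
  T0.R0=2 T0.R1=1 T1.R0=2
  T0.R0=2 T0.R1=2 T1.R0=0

missing: T0.R0=2 T0.R1=2 T1.R0=2

outcome vector order: (T0.R0,T0.R1,T1.R0)
[SC] allowed = {002; 012; 022; 110; 112; 210; 212; 220; 222}
SC∖claimed = {222}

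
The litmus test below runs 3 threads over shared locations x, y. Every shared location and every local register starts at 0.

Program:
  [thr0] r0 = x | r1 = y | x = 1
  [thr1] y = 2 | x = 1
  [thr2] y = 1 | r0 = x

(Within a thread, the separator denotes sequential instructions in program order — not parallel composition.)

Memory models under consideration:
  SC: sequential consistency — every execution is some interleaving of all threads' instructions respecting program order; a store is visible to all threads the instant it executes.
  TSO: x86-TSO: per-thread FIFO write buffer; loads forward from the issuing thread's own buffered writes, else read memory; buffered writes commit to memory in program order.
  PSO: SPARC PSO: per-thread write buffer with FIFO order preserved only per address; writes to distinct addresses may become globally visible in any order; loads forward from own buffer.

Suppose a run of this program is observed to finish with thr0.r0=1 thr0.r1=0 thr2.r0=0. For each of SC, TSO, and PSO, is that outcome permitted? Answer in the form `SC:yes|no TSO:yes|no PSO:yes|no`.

outcome vector order: (thr0.r0,thr0.r1,thr2.r0)
[SC] allowed = {<0 0 0> <0 0 1> <0 1 0> <0 1 1> <0 2 0> <0 2 1> <1 1 0> <1 1 1> <1 2 0> <1 2 1>}
[TSO] allowed = {<0 0 0> <0 0 1> <0 1 0> <0 1 1> <0 2 0> <0 2 1> <1 1 0> <1 1 1> <1 2 0> <1 2 1>}
[PSO] allowed = {<0 0 0> <0 0 1> <0 1 0> <0 1 1> <0 2 0> <0 2 1> <1 0 0> <1 0 1> <1 1 0> <1 1 1> <1 2 0> <1 2 1>}
target <1 0 0> ∈ {PSO}

SC:no TSO:no PSO:yes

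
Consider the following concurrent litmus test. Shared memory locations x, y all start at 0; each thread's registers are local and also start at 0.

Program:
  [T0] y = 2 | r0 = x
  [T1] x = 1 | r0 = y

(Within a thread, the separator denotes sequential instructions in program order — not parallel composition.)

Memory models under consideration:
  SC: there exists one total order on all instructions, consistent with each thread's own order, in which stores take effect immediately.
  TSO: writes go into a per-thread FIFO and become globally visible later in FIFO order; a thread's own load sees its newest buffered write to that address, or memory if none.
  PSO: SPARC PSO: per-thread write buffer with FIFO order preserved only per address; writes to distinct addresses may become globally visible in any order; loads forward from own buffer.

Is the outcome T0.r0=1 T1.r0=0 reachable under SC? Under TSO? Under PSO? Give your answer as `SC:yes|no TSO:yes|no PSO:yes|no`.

SC:yes TSO:yes PSO:yes

outcome vector order: (T0.r0,T1.r0)
SC (3): <0 2> <1 0> <1 2>
TSO (4): <0 0> <0 2> <1 0> <1 2>
PSO (4): <0 0> <0 2> <1 0> <1 2>
target <1 0> ∈ {SC,TSO,PSO}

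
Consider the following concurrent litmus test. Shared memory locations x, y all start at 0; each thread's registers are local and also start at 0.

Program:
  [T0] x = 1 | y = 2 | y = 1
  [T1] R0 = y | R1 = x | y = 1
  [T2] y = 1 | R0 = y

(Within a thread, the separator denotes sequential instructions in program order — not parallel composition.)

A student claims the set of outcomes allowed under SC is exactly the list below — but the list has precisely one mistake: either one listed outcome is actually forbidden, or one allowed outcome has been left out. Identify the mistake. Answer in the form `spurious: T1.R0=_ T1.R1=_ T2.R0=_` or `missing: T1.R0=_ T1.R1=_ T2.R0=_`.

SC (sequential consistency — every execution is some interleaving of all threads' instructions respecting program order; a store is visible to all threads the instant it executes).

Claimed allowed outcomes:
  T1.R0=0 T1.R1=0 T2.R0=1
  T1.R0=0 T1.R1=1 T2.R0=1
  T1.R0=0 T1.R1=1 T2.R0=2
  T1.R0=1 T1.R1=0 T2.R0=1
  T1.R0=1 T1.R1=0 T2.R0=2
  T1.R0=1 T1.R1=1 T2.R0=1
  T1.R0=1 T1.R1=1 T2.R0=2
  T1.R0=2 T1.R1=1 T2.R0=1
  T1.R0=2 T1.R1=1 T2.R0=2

outcome vector order: (T1.R0,T1.R1,T2.R0)
SC: 10 outcomes — {<0 0 1>; <0 0 2>; <0 1 1>; <0 1 2>; <1 0 1>; <1 0 2>; <1 1 1>; <1 1 2>; <2 1 1>; <2 1 2>}
SC∖claimed = {<0 0 2>}

missing: T1.R0=0 T1.R1=0 T2.R0=2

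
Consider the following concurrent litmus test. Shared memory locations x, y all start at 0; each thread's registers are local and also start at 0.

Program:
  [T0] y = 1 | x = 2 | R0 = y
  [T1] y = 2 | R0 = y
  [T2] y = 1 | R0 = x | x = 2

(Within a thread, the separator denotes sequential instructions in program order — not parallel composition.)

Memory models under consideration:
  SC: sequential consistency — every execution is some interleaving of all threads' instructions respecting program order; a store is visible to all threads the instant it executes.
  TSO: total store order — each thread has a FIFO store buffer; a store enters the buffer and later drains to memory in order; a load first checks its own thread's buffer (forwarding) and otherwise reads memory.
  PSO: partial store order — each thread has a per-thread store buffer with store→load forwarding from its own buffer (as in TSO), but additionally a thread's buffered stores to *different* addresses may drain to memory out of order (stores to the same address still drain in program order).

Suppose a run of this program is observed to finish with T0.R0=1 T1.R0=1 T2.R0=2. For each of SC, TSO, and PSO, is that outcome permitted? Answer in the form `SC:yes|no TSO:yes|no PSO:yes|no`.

SC:yes TSO:yes PSO:yes

outcome vector order: (T0.R0,T1.R0,T2.R0)
SC (7): <1 1 0>; <1 1 2>; <1 2 0>; <1 2 2>; <2 1 2>; <2 2 0>; <2 2 2>
TSO (8): <1 1 0>; <1 1 2>; <1 2 0>; <1 2 2>; <2 1 0>; <2 1 2>; <2 2 0>; <2 2 2>
PSO (8): <1 1 0>; <1 1 2>; <1 2 0>; <1 2 2>; <2 1 0>; <2 1 2>; <2 2 0>; <2 2 2>
target <1 1 2> ∈ {SC,TSO,PSO}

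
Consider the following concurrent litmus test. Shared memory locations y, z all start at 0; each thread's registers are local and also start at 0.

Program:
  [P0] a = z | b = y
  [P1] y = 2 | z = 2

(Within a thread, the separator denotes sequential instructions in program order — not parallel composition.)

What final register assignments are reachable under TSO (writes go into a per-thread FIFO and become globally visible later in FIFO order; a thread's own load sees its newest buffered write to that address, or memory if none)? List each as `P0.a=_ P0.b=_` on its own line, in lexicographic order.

P0.a=0 P0.b=0
P0.a=0 P0.b=2
P0.a=2 P0.b=2

outcome vector order: (P0.a,P0.b)
|TSO outcomes| = 3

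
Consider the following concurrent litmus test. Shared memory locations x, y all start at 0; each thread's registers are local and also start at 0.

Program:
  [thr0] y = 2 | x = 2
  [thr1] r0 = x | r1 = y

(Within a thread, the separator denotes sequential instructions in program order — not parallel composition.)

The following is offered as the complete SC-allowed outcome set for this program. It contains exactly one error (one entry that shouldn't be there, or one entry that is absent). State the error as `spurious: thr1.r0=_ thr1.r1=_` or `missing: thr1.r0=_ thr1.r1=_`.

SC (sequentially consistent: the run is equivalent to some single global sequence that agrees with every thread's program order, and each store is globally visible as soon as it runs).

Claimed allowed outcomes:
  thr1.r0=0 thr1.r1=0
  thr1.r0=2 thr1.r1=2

missing: thr1.r0=0 thr1.r1=2

outcome vector order: (thr1.r0,thr1.r1)
SC: 3 outcomes — {<0 0>, <0 2>, <2 2>}
SC∖claimed = {<0 2>}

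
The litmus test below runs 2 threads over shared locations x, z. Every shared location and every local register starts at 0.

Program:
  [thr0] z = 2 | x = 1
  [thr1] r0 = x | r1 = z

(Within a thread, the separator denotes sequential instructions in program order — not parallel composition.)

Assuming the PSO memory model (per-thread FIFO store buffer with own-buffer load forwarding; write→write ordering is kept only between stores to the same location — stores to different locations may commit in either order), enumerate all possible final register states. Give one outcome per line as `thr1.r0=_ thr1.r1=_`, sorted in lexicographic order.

thr1.r0=0 thr1.r1=0
thr1.r0=0 thr1.r1=2
thr1.r0=1 thr1.r1=0
thr1.r0=1 thr1.r1=2

outcome vector order: (thr1.r0,thr1.r1)
|PSO outcomes| = 4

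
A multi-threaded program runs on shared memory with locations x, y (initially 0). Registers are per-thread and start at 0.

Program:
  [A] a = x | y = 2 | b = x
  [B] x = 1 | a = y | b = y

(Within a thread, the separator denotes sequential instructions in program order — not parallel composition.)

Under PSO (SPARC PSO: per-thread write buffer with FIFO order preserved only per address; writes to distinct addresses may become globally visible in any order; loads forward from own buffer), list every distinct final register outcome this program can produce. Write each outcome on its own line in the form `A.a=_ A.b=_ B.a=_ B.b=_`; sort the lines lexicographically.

A.a=0 A.b=0 B.a=0 B.b=0
A.a=0 A.b=0 B.a=0 B.b=2
A.a=0 A.b=0 B.a=2 B.b=2
A.a=0 A.b=1 B.a=0 B.b=0
A.a=0 A.b=1 B.a=0 B.b=2
A.a=0 A.b=1 B.a=2 B.b=2
A.a=1 A.b=1 B.a=0 B.b=0
A.a=1 A.b=1 B.a=0 B.b=2
A.a=1 A.b=1 B.a=2 B.b=2

outcome vector order: (A.a,A.b,B.a,B.b)
|PSO outcomes| = 9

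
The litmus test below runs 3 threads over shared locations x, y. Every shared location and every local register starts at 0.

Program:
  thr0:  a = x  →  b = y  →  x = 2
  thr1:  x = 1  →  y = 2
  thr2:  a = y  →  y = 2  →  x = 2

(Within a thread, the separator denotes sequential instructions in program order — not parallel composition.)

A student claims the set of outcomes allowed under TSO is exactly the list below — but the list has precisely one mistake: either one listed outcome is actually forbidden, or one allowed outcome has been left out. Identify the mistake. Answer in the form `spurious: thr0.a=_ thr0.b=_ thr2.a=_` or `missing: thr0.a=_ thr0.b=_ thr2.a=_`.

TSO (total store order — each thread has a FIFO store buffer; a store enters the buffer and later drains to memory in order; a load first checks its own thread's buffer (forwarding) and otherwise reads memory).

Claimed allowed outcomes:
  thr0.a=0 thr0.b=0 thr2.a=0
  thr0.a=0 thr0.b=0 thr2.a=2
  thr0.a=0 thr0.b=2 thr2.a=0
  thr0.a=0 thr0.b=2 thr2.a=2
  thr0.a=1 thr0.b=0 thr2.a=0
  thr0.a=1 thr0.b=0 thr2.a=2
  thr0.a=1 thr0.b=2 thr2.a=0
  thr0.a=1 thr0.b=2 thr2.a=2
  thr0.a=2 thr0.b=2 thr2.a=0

outcome vector order: (thr0.a,thr0.b,thr2.a)
TSO (10): 000, 002, 020, 022, 100, 102, 120, 122, 220, 222
TSO∖claimed = {222}

missing: thr0.a=2 thr0.b=2 thr2.a=2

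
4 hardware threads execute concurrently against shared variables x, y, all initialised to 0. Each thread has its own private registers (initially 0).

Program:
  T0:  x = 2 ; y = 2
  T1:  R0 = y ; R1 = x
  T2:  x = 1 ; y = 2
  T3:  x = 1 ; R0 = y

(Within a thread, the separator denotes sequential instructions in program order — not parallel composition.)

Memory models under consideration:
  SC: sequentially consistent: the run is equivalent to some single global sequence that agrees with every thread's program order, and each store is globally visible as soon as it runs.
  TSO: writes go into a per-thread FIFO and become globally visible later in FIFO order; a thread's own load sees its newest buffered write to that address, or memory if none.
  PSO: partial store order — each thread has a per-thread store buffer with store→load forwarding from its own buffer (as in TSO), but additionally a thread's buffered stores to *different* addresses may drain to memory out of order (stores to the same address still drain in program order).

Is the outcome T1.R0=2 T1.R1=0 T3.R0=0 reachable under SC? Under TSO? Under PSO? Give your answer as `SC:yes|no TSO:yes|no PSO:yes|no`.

SC:no TSO:no PSO:yes

outcome vector order: (T1.R0,T1.R1,T3.R0)
under SC → <0 0 0>, <0 0 2>, <0 1 0>, <0 1 2>, <0 2 0>, <0 2 2>, <2 1 0>, <2 1 2>, <2 2 0>, <2 2 2>
under TSO → <0 0 0>, <0 0 2>, <0 1 0>, <0 1 2>, <0 2 0>, <0 2 2>, <2 1 0>, <2 1 2>, <2 2 0>, <2 2 2>
under PSO → <0 0 0>, <0 0 2>, <0 1 0>, <0 1 2>, <0 2 0>, <0 2 2>, <2 0 0>, <2 0 2>, <2 1 0>, <2 1 2>, <2 2 0>, <2 2 2>
target <2 0 0> ∈ {PSO}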